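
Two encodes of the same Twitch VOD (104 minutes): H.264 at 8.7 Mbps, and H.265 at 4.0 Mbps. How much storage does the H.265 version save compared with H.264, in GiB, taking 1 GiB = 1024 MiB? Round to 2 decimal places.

104 min = 6240 s
H.264: 8.700 Mbps × 6240 s = 54288.0 Mb = 6.320 GiB.
H.265: 4.000 Mbps × 6240 s = 24960.0 Mb = 2.906 GiB.
Saving: 6.320 − 2.906 = 3.414 GiB.

3.41 GiB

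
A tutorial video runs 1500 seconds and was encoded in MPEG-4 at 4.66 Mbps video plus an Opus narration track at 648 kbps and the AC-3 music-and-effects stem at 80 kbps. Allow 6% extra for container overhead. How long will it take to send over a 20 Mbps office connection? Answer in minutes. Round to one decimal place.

7.1 minutes

Audio total: 648 + 80 = 728 kbps = 0.728 Mbps.
Total bitrate: 5.388 Mbps.
File: 5.388 Mbps × 1500 s = 8082.0 Mb.
With 6% container overhead: ×1.06. → 8566.9 Mb.
At 20 Mbps: 8566.9 / 20 = 428.3 s ≈ 7.14 minutes.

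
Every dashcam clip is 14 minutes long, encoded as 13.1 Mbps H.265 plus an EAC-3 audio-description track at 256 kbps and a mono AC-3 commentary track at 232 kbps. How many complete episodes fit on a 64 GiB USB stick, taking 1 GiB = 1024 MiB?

14 min = 840 s
Audio total: 256 + 232 = 488 kbps = 0.488 Mbps.
Total bitrate: 13.588 Mbps.
Per item: 13.588 Mbps × 840 s = 11,414 Mb = 1,427 MB.
Capacity: 64 GiB = 549,756 Mb; 48.17 items → 48 complete.

48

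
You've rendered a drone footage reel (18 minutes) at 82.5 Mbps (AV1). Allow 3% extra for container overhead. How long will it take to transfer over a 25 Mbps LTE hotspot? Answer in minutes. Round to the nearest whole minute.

61 minutes

18 min = 1080 s
File: 82.500 Mbps × 1080 s = 89100.0 Mb.
With 3% container overhead: ×1.03. → 91773.0 Mb.
At 25 Mbps: 91773.0 / 25 = 3670.9 s ≈ 61.2 minutes.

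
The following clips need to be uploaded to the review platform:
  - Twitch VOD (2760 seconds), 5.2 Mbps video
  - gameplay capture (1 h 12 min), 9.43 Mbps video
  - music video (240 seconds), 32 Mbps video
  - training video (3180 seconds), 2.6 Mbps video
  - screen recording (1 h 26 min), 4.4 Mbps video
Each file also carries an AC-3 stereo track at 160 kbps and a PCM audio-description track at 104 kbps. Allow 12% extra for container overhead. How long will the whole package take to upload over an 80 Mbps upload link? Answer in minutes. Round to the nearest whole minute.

Audio total: 160 + 104 = 264 kbps = 0.264 Mbps.
Twitch VOD: 5.464 Mbps × 2760 s × 1.12 = 16890.3 Mb
gameplay capture: 9.694 Mbps × 4320 s × 1.12 = 46903.4 Mb
music video: 32.264 Mbps × 240 s × 1.12 = 8672.6 Mb
training video: 2.864 Mbps × 3180 s × 1.12 = 10200.4 Mb
screen recording: 4.664 Mbps × 5160 s × 1.12 = 26954.2 Mb
Total: 109620.9 Mb = 13702.6 MB.
At 80 Mbps: 109620.9 / 80 = 1370 s ≈ 22.8 minutes.

23 minutes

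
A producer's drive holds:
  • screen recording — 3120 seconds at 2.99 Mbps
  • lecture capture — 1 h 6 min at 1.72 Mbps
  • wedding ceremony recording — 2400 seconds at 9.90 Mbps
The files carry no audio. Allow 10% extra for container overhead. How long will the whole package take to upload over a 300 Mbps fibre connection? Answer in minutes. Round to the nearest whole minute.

screen recording: 2.990 Mbps × 3120 s × 1.10 = 10261.7 Mb
lecture capture: 1.720 Mbps × 3960 s × 1.10 = 7492.3 Mb
wedding ceremony recording: 9.900 Mbps × 2400 s × 1.10 = 26136.0 Mb
Total: 43890.0 Mb = 5486.2 MB.
At 300 Mbps: 43890.0 / 300 = 146 s ≈ 2.44 minutes.

2 minutes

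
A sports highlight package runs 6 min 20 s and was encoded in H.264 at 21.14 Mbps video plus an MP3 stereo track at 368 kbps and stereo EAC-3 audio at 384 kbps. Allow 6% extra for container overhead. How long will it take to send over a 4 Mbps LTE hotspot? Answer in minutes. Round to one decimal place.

6 min 20 s = 380 s
Audio total: 368 + 384 = 752 kbps = 0.752 Mbps.
Total bitrate: 21.892 Mbps.
File: 21.892 Mbps × 380 s = 8319.0 Mb.
With 6% container overhead: ×1.06. → 8818.1 Mb.
At 4 Mbps: 8818.1 / 4 = 2204.5 s ≈ 36.7 minutes.

36.7 minutes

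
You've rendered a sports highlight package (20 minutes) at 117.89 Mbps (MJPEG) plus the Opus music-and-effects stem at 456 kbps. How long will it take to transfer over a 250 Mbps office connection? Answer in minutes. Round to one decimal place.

9.5 minutes

20 min = 1200 s
Audio: 456 kbps = 0.456 Mbps.
Total bitrate: 118.346 Mbps.
File: 118.346 Mbps × 1200 s = 142015.2 Mb.
At 250 Mbps: 142015.2 / 250 = 568.1 s ≈ 9.47 minutes.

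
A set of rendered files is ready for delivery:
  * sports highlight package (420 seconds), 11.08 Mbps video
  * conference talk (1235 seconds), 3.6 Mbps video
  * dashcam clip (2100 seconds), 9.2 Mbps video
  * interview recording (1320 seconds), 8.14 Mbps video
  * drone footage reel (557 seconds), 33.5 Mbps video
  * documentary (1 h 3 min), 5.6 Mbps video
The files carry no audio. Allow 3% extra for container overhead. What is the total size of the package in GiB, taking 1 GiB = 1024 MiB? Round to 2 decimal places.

9.47 GiB

sports highlight package: 11.080 Mbps × 420 s × 1.03 = 4793.2 Mb
conference talk: 3.600 Mbps × 1235 s × 1.03 = 4579.4 Mb
dashcam clip: 9.200 Mbps × 2100 s × 1.03 = 19899.6 Mb
interview recording: 8.140 Mbps × 1320 s × 1.03 = 11067.1 Mb
drone footage reel: 33.500 Mbps × 557 s × 1.03 = 19219.3 Mb
documentary: 5.600 Mbps × 3780 s × 1.03 = 21803.0 Mb
Total: 81361.7 Mb = 10170.2 MB.
= 9.472 GiB.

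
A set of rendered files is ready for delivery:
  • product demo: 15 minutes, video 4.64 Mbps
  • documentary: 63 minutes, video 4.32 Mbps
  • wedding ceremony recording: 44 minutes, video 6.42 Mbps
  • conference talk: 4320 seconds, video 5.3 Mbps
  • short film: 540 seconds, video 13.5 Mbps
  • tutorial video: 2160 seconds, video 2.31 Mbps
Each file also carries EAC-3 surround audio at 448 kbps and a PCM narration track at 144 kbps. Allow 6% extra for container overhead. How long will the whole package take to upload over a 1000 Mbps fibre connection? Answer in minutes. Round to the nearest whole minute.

Audio total: 448 + 144 = 592 kbps = 0.592 Mbps.
product demo: 5.232 Mbps × 900 s × 1.06 = 4991.3 Mb
documentary: 4.912 Mbps × 3780 s × 1.06 = 19681.4 Mb
wedding ceremony recording: 7.012 Mbps × 2640 s × 1.06 = 19622.4 Mb
conference talk: 5.892 Mbps × 4320 s × 1.06 = 26980.6 Mb
short film: 14.092 Mbps × 540 s × 1.06 = 8066.3 Mb
tutorial video: 2.902 Mbps × 2160 s × 1.06 = 6644.4 Mb
Total: 85986.4 Mb = 10748.3 MB.
At 1000 Mbps: 85986.4 / 1000 = 86 s ≈ 1.43 minutes.

1 minutes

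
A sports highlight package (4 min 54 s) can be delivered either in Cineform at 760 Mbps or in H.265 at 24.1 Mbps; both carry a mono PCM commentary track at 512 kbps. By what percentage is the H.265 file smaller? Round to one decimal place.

4 min 54 s = 294 s
Audio: 512 kbps = 0.512 Mbps.
Cineform: 760.512 Mbps × 294 s = 223590.5 Mb = 26.029 GiB.
H.265: 24.612 Mbps × 294 s = 7235.9 Mb = 0.842 GiB.
Reduction: (1 − 0.842/26.029) × 100 = 96.76%.

96.8%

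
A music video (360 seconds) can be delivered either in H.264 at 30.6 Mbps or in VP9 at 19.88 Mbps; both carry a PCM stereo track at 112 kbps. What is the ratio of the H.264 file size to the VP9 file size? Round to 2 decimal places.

1.54

Audio: 112 kbps = 0.112 Mbps.
H.264: 30.712 Mbps × 360 s = 11056.3 Mb = 1.382 GB.
VP9: 19.992 Mbps × 360 s = 7197.1 Mb = 0.900 GB.
Ratio: 1.382 / 0.900 = 1.536.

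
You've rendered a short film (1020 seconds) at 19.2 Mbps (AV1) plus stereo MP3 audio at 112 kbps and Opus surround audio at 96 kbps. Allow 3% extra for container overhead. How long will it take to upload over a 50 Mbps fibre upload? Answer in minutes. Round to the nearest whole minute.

7 minutes

Audio total: 112 + 96 = 208 kbps = 0.208 Mbps.
Total bitrate: 19.408 Mbps.
File: 19.408 Mbps × 1020 s = 19796.2 Mb.
With 3% container overhead: ×1.03. → 20390.0 Mb.
At 50 Mbps: 20390.0 / 50 = 407.8 s ≈ 6.8 minutes.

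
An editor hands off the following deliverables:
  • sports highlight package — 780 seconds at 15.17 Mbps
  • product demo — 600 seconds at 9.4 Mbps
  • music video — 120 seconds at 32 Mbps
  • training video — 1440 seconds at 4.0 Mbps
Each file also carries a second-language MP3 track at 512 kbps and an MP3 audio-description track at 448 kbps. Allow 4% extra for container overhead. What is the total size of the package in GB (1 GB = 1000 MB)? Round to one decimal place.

Audio total: 512 + 448 = 960 kbps = 0.960 Mbps.
sports highlight package: 16.130 Mbps × 780 s × 1.04 = 13084.7 Mb
product demo: 10.360 Mbps × 600 s × 1.04 = 6464.6 Mb
music video: 32.960 Mbps × 120 s × 1.04 = 4113.4 Mb
training video: 4.960 Mbps × 1440 s × 1.04 = 7428.1 Mb
Total: 31090.8 Mb = 3886.3 MB.
= 3.886 GB.

3.9 GB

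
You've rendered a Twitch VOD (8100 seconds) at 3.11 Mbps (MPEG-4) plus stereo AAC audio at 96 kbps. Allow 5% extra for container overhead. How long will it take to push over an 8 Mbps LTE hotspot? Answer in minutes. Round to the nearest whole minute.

Audio: 96 kbps = 0.096 Mbps.
Total bitrate: 3.206 Mbps.
File: 3.206 Mbps × 8100 s = 25968.6 Mb.
With 5% container overhead: ×1.05. → 27267.0 Mb.
At 8 Mbps: 27267.0 / 8 = 3408.4 s ≈ 56.8 minutes.

57 minutes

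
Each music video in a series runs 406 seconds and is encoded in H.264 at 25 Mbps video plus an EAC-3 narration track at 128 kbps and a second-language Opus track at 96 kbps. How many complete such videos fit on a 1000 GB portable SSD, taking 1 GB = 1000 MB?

781

Audio total: 128 + 96 = 224 kbps = 0.224 Mbps.
Total bitrate: 25.224 Mbps.
Per item: 25.224 Mbps × 406 s = 10,241 Mb = 1,280 MB.
Capacity: 1000 GB = 8,000,000 Mb; 781.18 items → 781 complete.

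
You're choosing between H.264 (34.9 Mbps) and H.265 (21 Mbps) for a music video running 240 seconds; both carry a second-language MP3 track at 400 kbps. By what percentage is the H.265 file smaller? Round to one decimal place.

39.4%

Audio: 400 kbps = 0.400 Mbps.
H.264: 35.300 Mbps × 240 s = 8472.0 Mb = 0.986 GiB.
H.265: 21.400 Mbps × 240 s = 5136.0 Mb = 0.598 GiB.
Reduction: (1 − 0.598/0.986) × 100 = 39.38%.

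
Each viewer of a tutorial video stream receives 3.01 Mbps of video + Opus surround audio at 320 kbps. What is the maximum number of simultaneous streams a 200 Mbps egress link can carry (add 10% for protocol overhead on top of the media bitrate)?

Audio: 320 kbps = 0.320 Mbps.
Per-viewer media rate: 3.330 Mbps.
On the wire with 10% overhead: 3.663 Mbps.
200 Mbps = 200.0 Mbps; 200.0 / 3.663 = 54.60 → 54 viewers.

54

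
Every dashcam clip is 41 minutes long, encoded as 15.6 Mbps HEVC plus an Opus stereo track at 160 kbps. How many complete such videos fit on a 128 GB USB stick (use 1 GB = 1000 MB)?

26

41 min = 2460 s
Audio: 160 kbps = 0.160 Mbps.
Total bitrate: 15.760 Mbps.
Per item: 15.760 Mbps × 2460 s = 38,770 Mb = 4,846 MB.
Capacity: 128 GB = 1,024,000 Mb; 26.41 items → 26 complete.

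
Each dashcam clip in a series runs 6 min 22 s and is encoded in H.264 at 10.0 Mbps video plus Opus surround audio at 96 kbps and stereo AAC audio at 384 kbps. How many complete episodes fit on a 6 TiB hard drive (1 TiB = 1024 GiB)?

13183

6 min 22 s = 382 s
Audio total: 96 + 384 = 480 kbps = 0.480 Mbps.
Total bitrate: 10.480 Mbps.
Per item: 10.480 Mbps × 382 s = 4,003 Mb = 500.4 MB.
Capacity: 6 TiB = 52,776,558 Mb; 13183.07 items → 13183 complete.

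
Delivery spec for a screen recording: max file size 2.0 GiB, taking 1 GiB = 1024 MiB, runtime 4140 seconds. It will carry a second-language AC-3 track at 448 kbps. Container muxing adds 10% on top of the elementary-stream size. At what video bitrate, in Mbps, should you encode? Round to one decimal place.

Budget: 2.0 GiB = 17179.9 Mb.
Stream payload after overhead: 17179.9 / 1.10 = 15618.1 Mb.
Total bitrate budget: 15618.1 Mb / 4140 s = 3.772 Mbps.
Audio: 448 kbps = 0.448 Mbps.
Video: 3.772 − 0.448 = 3.324 Mbps.

3.3 Mbps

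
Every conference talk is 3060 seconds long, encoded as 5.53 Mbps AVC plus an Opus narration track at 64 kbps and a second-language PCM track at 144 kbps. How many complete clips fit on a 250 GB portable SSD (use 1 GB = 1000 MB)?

Audio total: 64 + 144 = 208 kbps = 0.208 Mbps.
Total bitrate: 5.738 Mbps.
Per item: 5.738 Mbps × 3060 s = 17,558 Mb = 2,195 MB.
Capacity: 250 GB = 2,000,000 Mb; 113.91 items → 113 complete.

113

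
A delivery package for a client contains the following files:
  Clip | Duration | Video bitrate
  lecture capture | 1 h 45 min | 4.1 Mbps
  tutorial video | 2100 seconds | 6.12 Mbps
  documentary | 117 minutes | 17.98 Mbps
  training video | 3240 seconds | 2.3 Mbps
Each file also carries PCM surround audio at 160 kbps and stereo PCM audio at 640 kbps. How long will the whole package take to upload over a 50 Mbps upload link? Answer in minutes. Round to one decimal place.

62.4 minutes

Audio total: 160 + 640 = 800 kbps = 0.800 Mbps.
lecture capture: 4.900 Mbps × 6300 s = 30870.0 Mb
tutorial video: 6.920 Mbps × 2100 s = 14532.0 Mb
documentary: 18.780 Mbps × 7020 s = 131835.6 Mb
training video: 3.100 Mbps × 3240 s = 10044.0 Mb
Total: 187281.6 Mb = 23410.2 MB.
At 50 Mbps: 187281.6 / 50 = 3746 s ≈ 62.4 minutes.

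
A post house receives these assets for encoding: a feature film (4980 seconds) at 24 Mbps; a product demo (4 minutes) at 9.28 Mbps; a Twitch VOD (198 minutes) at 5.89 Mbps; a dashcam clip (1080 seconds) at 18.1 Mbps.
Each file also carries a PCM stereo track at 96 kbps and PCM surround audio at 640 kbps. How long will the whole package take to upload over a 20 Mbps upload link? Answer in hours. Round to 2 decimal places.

Audio total: 96 + 640 = 736 kbps = 0.736 Mbps.
feature film: 24.736 Mbps × 4980 s = 123185.3 Mb
product demo: 10.016 Mbps × 240 s = 2403.8 Mb
Twitch VOD: 6.626 Mbps × 11880 s = 78716.9 Mb
dashcam clip: 18.836 Mbps × 1080 s = 20342.9 Mb
Total: 224648.9 Mb = 28081.1 MB.
At 20 Mbps: 224648.9 / 20 = 11232 s ≈ 3.12 hours.

3.12 hours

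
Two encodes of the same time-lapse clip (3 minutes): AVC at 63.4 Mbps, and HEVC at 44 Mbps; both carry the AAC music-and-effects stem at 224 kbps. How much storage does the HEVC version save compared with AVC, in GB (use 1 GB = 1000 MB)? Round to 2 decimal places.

0.44 GB

3 min = 180 s
Audio: 224 kbps = 0.224 Mbps.
AVC: 63.624 Mbps × 180 s = 11452.3 Mb = 1.432 GB.
HEVC: 44.224 Mbps × 180 s = 7960.3 Mb = 0.995 GB.
Saving: 1.432 − 0.995 = 0.436 GB.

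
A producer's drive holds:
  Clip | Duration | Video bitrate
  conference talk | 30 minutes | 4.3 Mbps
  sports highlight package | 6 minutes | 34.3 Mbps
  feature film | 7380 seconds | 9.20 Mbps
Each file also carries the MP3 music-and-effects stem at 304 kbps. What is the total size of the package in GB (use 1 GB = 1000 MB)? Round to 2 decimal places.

Audio: 304 kbps = 0.304 Mbps.
conference talk: 4.604 Mbps × 1800 s = 8287.2 Mb
sports highlight package: 34.604 Mbps × 360 s = 12457.4 Mb
feature film: 9.504 Mbps × 7380 s = 70139.5 Mb
Total: 90884.2 Mb = 11360.5 MB.
= 11.36 GB.

11.36 GB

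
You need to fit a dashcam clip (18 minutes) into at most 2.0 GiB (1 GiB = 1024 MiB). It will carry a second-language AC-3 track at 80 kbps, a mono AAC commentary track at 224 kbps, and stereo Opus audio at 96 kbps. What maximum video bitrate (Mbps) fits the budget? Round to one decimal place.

15.5 Mbps

Budget: 2.0 GiB = 17179.9 Mb.
18 min = 1080 s
Total bitrate budget: 17179.9 Mb / 1080 s = 15.907 Mbps.
Audio total: 80 + 224 + 96 = 400 kbps = 0.400 Mbps.
Video: 15.907 − 0.400 = 15.507 Mbps.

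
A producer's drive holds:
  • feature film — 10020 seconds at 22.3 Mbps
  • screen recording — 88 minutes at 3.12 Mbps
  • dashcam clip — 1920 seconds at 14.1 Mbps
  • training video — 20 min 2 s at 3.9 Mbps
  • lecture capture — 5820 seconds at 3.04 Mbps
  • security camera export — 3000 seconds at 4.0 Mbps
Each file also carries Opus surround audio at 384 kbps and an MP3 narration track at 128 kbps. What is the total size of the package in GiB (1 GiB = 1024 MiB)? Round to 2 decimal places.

36.71 GiB

Audio total: 384 + 128 = 512 kbps = 0.512 Mbps.
feature film: 22.812 Mbps × 10020 s = 228576.2 Mb
screen recording: 3.632 Mbps × 5280 s = 19177.0 Mb
dashcam clip: 14.612 Mbps × 1920 s = 28055.0 Mb
training video: 4.412 Mbps × 1202 s = 5303.2 Mb
lecture capture: 3.552 Mbps × 5820 s = 20672.6 Mb
security camera export: 4.512 Mbps × 3000 s = 13536.0 Mb
Total: 315320.1 Mb = 39415.0 MB.
= 36.71 GiB.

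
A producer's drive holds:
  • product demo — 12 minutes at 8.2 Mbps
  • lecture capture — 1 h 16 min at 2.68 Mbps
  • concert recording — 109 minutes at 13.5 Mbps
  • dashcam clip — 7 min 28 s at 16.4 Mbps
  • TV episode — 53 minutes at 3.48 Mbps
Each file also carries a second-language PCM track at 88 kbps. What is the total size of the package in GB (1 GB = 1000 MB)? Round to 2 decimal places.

Audio: 88 kbps = 0.088 Mbps.
product demo: 8.288 Mbps × 720 s = 5967.4 Mb
lecture capture: 2.768 Mbps × 4560 s = 12622.1 Mb
concert recording: 13.588 Mbps × 6540 s = 88865.5 Mb
dashcam clip: 16.488 Mbps × 448 s = 7386.6 Mb
TV episode: 3.568 Mbps × 3180 s = 11346.2 Mb
Total: 126187.8 Mb = 15773.5 MB.
= 15.77 GB.

15.77 GB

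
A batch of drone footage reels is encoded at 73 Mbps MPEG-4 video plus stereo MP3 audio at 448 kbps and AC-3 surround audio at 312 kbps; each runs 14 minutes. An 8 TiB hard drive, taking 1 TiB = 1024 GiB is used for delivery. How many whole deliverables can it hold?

14 min = 840 s
Audio total: 448 + 312 = 760 kbps = 0.760 Mbps.
Total bitrate: 73.760 Mbps.
Per item: 73.760 Mbps × 840 s = 61,958 Mb = 7,745 MB.
Capacity: 8 TiB = 70,368,744 Mb; 1135.74 items → 1135 complete.

1135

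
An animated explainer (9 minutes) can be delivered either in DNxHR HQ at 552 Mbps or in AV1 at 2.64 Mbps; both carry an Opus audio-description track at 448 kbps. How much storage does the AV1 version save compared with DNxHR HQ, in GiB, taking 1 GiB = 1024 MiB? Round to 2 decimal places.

9 min = 540 s
Audio: 448 kbps = 0.448 Mbps.
DNxHR HQ: 552.448 Mbps × 540 s = 298321.9 Mb = 34.729 GiB.
AV1: 3.088 Mbps × 540 s = 1667.5 Mb = 0.194 GiB.
Saving: 34.729 − 0.194 = 34.535 GiB.

34.54 GiB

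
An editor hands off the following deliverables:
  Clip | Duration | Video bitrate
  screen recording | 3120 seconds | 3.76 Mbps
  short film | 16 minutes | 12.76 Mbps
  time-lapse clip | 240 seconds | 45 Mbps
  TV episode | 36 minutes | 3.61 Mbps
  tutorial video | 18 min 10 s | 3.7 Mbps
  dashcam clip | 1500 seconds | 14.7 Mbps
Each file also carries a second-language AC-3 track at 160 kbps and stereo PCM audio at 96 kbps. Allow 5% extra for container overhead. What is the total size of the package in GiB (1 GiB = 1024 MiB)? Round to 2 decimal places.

8.68 GiB

Audio total: 160 + 96 = 256 kbps = 0.256 Mbps.
screen recording: 4.016 Mbps × 3120 s × 1.05 = 13156.4 Mb
short film: 13.016 Mbps × 960 s × 1.05 = 13120.1 Mb
time-lapse clip: 45.256 Mbps × 240 s × 1.05 = 11404.5 Mb
TV episode: 3.866 Mbps × 2160 s × 1.05 = 8768.1 Mb
tutorial video: 3.956 Mbps × 1090 s × 1.05 = 4527.6 Mb
dashcam clip: 14.956 Mbps × 1500 s × 1.05 = 23555.7 Mb
Total: 74532.5 Mb = 9316.6 MB.
= 8.677 GiB.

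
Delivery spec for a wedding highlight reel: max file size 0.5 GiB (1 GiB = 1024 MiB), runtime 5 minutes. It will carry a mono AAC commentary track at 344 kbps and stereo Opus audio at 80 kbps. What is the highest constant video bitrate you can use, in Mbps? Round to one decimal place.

13.9 Mbps

Budget: 0.5 GiB = 4295.0 Mb.
5 min = 300 s
Total bitrate budget: 4295.0 Mb / 300 s = 14.317 Mbps.
Audio total: 344 + 80 = 424 kbps = 0.424 Mbps.
Video: 14.317 − 0.424 = 13.893 Mbps.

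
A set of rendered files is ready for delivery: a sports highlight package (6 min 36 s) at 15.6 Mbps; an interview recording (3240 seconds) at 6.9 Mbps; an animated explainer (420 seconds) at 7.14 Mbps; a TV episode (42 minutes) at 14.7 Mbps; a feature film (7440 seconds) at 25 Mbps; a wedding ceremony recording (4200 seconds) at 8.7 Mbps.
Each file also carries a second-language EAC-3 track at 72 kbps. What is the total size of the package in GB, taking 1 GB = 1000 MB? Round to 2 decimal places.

Audio: 72 kbps = 0.072 Mbps.
sports highlight package: 15.672 Mbps × 396 s = 6206.1 Mb
interview recording: 6.972 Mbps × 3240 s = 22589.3 Mb
animated explainer: 7.212 Mbps × 420 s = 3029.0 Mb
TV episode: 14.772 Mbps × 2520 s = 37225.4 Mb
feature film: 25.072 Mbps × 7440 s = 186535.7 Mb
wedding ceremony recording: 8.772 Mbps × 4200 s = 36842.4 Mb
Total: 292428.0 Mb = 36553.5 MB.
= 36.55 GB.

36.55 GB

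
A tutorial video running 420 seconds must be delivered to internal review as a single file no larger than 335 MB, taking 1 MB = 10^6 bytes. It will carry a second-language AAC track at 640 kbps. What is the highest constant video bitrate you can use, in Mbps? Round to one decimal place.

Budget: 335 MB = 2680.0 Mb.
Total bitrate budget: 2680.0 Mb / 420 s = 6.381 Mbps.
Audio: 640 kbps = 0.640 Mbps.
Video: 6.381 − 0.640 = 5.741 Mbps.

5.7 Mbps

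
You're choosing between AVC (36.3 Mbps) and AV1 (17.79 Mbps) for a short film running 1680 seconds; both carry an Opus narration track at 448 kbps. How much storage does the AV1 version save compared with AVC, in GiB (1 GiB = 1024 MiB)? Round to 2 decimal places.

3.62 GiB

Audio: 448 kbps = 0.448 Mbps.
AVC: 36.748 Mbps × 1680 s = 61736.6 Mb = 7.187 GiB.
AV1: 18.238 Mbps × 1680 s = 30639.8 Mb = 3.567 GiB.
Saving: 7.187 − 3.567 = 3.620 GiB.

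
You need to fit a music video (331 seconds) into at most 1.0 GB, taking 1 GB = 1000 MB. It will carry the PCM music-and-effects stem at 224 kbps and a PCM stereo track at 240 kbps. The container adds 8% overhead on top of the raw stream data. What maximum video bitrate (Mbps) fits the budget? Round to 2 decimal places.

Budget: 1.0 GB = 8000.0 Mb.
Stream payload after overhead: 8000.0 / 1.08 = 7407.4 Mb.
Total bitrate budget: 7407.4 Mb / 331 s = 22.379 Mbps.
Audio total: 224 + 240 = 464 kbps = 0.464 Mbps.
Video: 22.379 − 0.464 = 21.915 Mbps.

21.91 Mbps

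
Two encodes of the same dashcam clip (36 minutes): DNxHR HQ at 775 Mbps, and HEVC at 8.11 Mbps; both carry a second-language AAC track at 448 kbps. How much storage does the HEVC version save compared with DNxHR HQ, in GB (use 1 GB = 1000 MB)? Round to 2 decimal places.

207.06 GB

36 min = 2160 s
Audio: 448 kbps = 0.448 Mbps.
DNxHR HQ: 775.448 Mbps × 2160 s = 1674967.7 Mb = 209.371 GB.
HEVC: 8.558 Mbps × 2160 s = 18485.3 Mb = 2.311 GB.
Saving: 209.371 − 2.311 = 207.060 GB.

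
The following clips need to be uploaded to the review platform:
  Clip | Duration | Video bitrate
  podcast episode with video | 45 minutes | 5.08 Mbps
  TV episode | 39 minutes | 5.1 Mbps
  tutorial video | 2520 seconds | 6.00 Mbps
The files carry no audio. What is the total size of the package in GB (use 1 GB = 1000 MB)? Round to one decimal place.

5.1 GB

podcast episode with video: 5.080 Mbps × 2700 s = 13716.0 Mb
TV episode: 5.100 Mbps × 2340 s = 11934.0 Mb
tutorial video: 6.000 Mbps × 2520 s = 15120.0 Mb
Total: 40770.0 Mb = 5096.2 MB.
= 5.096 GB.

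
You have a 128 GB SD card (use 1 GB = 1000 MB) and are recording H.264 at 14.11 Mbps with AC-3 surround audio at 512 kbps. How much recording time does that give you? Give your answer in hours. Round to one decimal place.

Audio: 512 kbps = 0.512 Mbps.
Total bitrate: 14.11 + 0.512 = 14.622 Mbps.
Capacity: 128 GB = 1,024,000 Mb.
Recording time: 1,024,000 / 14.622 = 70,031 s ≈ 19.5 hours.

19.5 hours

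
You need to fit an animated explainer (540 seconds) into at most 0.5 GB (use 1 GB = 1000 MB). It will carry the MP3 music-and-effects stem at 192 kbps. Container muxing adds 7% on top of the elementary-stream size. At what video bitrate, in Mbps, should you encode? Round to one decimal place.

6.7 Mbps

Budget: 0.5 GB = 4000.0 Mb.
Stream payload after overhead: 4000.0 / 1.07 = 3738.3 Mb.
Total bitrate budget: 3738.3 Mb / 540 s = 6.923 Mbps.
Audio: 192 kbps = 0.192 Mbps.
Video: 6.923 − 0.192 = 6.731 Mbps.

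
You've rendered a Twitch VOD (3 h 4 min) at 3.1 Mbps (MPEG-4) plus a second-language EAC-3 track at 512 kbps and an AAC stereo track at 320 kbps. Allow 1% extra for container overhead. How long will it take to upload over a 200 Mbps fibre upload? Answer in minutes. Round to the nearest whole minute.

3 h 4 min = 184 min = 11040 s
Audio total: 512 + 320 = 832 kbps = 0.832 Mbps.
Total bitrate: 3.932 Mbps.
File: 3.932 Mbps × 11040 s = 43409.3 Mb.
With 1% container overhead: ×1.01. → 43843.4 Mb.
At 200 Mbps: 43843.4 / 200 = 219.2 s ≈ 3.65 minutes.

4 minutes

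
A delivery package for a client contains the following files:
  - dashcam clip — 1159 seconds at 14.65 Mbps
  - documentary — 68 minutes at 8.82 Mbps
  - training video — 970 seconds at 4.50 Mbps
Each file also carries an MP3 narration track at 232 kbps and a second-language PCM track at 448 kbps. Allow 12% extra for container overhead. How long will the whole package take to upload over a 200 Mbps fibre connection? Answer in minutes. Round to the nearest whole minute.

Audio total: 232 + 448 = 680 kbps = 0.680 Mbps.
dashcam clip: 15.330 Mbps × 1159 s × 1.12 = 19899.6 Mb
documentary: 9.500 Mbps × 4080 s × 1.12 = 43411.2 Mb
training video: 5.180 Mbps × 970 s × 1.12 = 5627.6 Mb
Total: 68938.3 Mb = 8617.3 MB.
At 200 Mbps: 68938.3 / 200 = 345 s ≈ 5.74 minutes.

6 minutes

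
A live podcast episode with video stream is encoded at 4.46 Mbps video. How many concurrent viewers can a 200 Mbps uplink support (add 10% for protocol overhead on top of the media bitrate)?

40

On the wire with 10% overhead: 4.906 Mbps.
200 Mbps = 200.0 Mbps; 200.0 / 4.906 = 40.77 → 40 viewers.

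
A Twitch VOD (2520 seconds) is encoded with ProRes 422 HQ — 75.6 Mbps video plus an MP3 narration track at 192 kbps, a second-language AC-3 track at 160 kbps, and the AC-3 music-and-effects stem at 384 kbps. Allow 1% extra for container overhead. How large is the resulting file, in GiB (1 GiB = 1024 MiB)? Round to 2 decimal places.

Audio total: 192 + 160 + 384 = 736 kbps = 0.736 Mbps.
Total bitrate: 75.6 + 0.736 = 76.336 Mbps.
Stream data: 76.336 Mbps × 2520 s = 192366.7 Mb.
With 1% container overhead: ×1.01.
194,290 Mb = 24,286,298,400 bytes ÷ 1,073,741,824 = 22.62 GiB.

22.62 GiB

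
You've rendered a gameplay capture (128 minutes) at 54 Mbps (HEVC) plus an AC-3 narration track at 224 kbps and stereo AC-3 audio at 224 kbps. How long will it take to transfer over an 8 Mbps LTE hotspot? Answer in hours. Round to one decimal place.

14.5 hours

128 min = 7680 s
Audio total: 224 + 224 = 448 kbps = 0.448 Mbps.
Total bitrate: 54.448 Mbps.
File: 54.448 Mbps × 7680 s = 418160.6 Mb.
At 8 Mbps: 418160.6 / 8 = 52270.1 s ≈ 14.5 hours.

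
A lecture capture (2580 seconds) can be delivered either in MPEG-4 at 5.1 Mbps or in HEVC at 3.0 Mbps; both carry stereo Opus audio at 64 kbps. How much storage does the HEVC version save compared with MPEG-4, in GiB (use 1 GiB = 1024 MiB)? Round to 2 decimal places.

Audio: 64 kbps = 0.064 Mbps.
MPEG-4: 5.164 Mbps × 2580 s = 13323.1 Mb = 1.551 GiB.
HEVC: 3.064 Mbps × 2580 s = 7905.1 Mb = 0.920 GiB.
Saving: 1.551 − 0.920 = 0.631 GiB.

0.63 GiB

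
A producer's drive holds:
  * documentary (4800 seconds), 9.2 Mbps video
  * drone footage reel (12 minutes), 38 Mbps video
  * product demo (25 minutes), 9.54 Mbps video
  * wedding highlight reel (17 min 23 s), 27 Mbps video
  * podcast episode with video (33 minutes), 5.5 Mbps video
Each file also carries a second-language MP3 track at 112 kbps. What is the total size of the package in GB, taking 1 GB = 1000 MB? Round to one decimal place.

Audio: 112 kbps = 0.112 Mbps.
documentary: 9.312 Mbps × 4800 s = 44697.6 Mb
drone footage reel: 38.112 Mbps × 720 s = 27440.6 Mb
product demo: 9.652 Mbps × 1500 s = 14478.0 Mb
wedding highlight reel: 27.112 Mbps × 1043 s = 28277.8 Mb
podcast episode with video: 5.612 Mbps × 1980 s = 11111.8 Mb
Total: 126005.8 Mb = 15750.7 MB.
= 15.75 GB.

15.8 GB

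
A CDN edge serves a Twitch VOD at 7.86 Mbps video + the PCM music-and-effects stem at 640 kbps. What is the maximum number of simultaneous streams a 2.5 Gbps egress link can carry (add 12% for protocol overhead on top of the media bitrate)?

262

Audio: 640 kbps = 0.640 Mbps.
Per-viewer media rate: 8.500 Mbps.
On the wire with 12% overhead: 9.520 Mbps.
2.5 Gbps = 2,500 Mbps; 2,500 / 9.520 = 262.61 → 262 viewers.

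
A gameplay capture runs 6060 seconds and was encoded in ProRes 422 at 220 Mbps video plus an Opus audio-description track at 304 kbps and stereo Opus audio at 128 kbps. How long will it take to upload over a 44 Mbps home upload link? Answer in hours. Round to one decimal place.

8.4 hours

Audio total: 304 + 128 = 432 kbps = 0.432 Mbps.
Total bitrate: 220.432 Mbps.
File: 220.432 Mbps × 6060 s = 1335817.9 Mb.
At 44 Mbps: 1335817.9 / 44 = 30359.5 s ≈ 8.43 hours.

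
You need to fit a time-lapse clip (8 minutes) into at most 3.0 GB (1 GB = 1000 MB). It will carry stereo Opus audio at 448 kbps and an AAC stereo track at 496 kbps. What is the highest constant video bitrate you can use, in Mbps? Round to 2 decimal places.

Budget: 3.0 GB = 24000.0 Mb.
8 min = 480 s
Total bitrate budget: 24000.0 Mb / 480 s = 50.000 Mbps.
Audio total: 448 + 496 = 944 kbps = 0.944 Mbps.
Video: 50.000 − 0.944 = 49.056 Mbps.

49.06 Mbps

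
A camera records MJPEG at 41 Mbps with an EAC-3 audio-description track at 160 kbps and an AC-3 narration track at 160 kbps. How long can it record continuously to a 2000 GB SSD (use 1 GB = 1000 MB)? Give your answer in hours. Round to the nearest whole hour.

Audio total: 160 + 160 = 320 kbps = 0.320 Mbps.
Total bitrate: 41 + 0.320 = 41.320 Mbps.
Capacity: 2000 GB = 16,000,000 Mb.
Recording time: 16,000,000 / 41.320 = 387,222 s ≈ 108 hours.

108 hours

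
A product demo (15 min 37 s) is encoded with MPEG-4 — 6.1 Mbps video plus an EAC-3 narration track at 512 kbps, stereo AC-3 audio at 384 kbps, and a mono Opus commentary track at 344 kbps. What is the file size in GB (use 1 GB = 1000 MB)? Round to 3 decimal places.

0.860 GB

15 min 37 s = 937 s
Audio total: 512 + 384 + 344 = 1240 kbps = 1.240 Mbps.
Total bitrate: 6.1 + 1.240 = 7.340 Mbps.
Stream data: 7.340 Mbps × 937 s = 6877.6 Mb.
6,878 Mb ÷ 8 = 859.7 MB → 0.8597 GB.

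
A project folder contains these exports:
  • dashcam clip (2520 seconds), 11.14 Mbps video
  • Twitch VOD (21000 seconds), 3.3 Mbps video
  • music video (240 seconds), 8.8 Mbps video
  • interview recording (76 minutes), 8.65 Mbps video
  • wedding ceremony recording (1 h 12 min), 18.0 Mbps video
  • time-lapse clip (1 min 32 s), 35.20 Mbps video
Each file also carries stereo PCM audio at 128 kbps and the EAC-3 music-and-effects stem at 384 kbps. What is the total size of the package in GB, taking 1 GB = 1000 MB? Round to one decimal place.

29.6 GB

Audio total: 128 + 384 = 512 kbps = 0.512 Mbps.
dashcam clip: 11.652 Mbps × 2520 s = 29363.0 Mb
Twitch VOD: 3.812 Mbps × 21000 s = 80052.0 Mb
music video: 9.312 Mbps × 240 s = 2234.9 Mb
interview recording: 9.162 Mbps × 4560 s = 41778.7 Mb
wedding ceremony recording: 18.512 Mbps × 4320 s = 79971.8 Mb
time-lapse clip: 35.712 Mbps × 92 s = 3285.5 Mb
Total: 236686.0 Mb = 29585.7 MB.
= 29.59 GB.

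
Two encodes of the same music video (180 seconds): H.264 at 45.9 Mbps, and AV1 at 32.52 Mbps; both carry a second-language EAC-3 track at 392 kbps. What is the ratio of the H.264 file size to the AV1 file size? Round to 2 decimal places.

Audio: 392 kbps = 0.392 Mbps.
H.264: 46.292 Mbps × 180 s = 8332.6 Mb = 1.042 GB.
AV1: 32.912 Mbps × 180 s = 5924.2 Mb = 0.741 GB.
Ratio: 1.042 / 0.741 = 1.407.

1.41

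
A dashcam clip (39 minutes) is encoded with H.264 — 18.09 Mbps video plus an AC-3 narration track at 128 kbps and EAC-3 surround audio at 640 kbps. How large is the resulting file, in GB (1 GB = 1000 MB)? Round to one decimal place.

5.5 GB

39 min = 2340 s
Audio total: 128 + 640 = 768 kbps = 0.768 Mbps.
Total bitrate: 18.09 + 0.768 = 18.858 Mbps.
Stream data: 18.858 Mbps × 2340 s = 44127.7 Mb.
44,128 Mb ÷ 8 = 5,516 MB → 5.516 GB.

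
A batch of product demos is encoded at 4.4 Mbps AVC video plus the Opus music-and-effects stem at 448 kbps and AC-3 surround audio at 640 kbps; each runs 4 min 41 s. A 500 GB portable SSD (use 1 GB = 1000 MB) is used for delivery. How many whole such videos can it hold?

4 min 41 s = 281 s
Audio total: 448 + 640 = 1088 kbps = 1.088 Mbps.
Total bitrate: 5.488 Mbps.
Per item: 5.488 Mbps × 281 s = 1,542 Mb = 192.8 MB.
Capacity: 500 GB = 4,000,000 Mb; 2593.82 items → 2593 complete.

2593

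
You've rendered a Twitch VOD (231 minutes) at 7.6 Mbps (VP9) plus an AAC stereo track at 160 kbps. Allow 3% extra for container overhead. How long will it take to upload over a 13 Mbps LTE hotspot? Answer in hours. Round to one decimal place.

2.4 hours

231 min = 13860 s
Audio: 160 kbps = 0.160 Mbps.
Total bitrate: 7.760 Mbps.
File: 7.760 Mbps × 13860 s = 107553.6 Mb.
With 3% container overhead: ×1.03. → 110780.2 Mb.
At 13 Mbps: 110780.2 / 13 = 8521.6 s ≈ 2.37 hours.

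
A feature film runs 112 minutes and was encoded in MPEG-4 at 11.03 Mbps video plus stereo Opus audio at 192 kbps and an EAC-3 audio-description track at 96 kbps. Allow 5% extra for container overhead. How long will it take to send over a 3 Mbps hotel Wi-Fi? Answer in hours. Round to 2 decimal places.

7.39 hours

112 min = 6720 s
Audio total: 192 + 96 = 288 kbps = 0.288 Mbps.
Total bitrate: 11.318 Mbps.
File: 11.318 Mbps × 6720 s = 76057.0 Mb.
With 5% container overhead: ×1.05. → 79859.8 Mb.
At 3 Mbps: 79859.8 / 3 = 26619.9 s ≈ 7.39 hours.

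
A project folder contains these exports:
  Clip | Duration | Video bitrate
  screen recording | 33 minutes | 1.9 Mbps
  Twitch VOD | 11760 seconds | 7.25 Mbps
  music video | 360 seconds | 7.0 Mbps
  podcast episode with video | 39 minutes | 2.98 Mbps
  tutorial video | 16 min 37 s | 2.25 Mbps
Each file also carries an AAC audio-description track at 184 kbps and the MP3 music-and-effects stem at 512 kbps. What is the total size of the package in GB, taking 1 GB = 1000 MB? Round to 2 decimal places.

14.11 GB

Audio total: 184 + 512 = 696 kbps = 0.696 Mbps.
screen recording: 2.596 Mbps × 1980 s = 5140.1 Mb
Twitch VOD: 7.946 Mbps × 11760 s = 93445.0 Mb
music video: 7.696 Mbps × 360 s = 2770.6 Mb
podcast episode with video: 3.676 Mbps × 2340 s = 8601.8 Mb
tutorial video: 2.946 Mbps × 997 s = 2937.2 Mb
Total: 112894.6 Mb = 14111.8 MB.
= 14.11 GB.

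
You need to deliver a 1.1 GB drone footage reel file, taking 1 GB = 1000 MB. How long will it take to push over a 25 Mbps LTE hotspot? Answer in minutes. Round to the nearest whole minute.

File: 1.1 GB = 8800.0 Mb.
At 25 Mbps: 8800.0 / 25 = 352.0 s ≈ 5.87 minutes.

6 minutes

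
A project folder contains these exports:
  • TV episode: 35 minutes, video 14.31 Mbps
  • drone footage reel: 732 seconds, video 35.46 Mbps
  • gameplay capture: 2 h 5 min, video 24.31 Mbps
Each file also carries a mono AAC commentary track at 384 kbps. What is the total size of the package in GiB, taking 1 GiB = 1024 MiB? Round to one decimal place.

28.2 GiB

Audio: 384 kbps = 0.384 Mbps.
TV episode: 14.694 Mbps × 2100 s = 30857.4 Mb
drone footage reel: 35.844 Mbps × 732 s = 26237.8 Mb
gameplay capture: 24.694 Mbps × 7500 s = 185205.0 Mb
Total: 242300.2 Mb = 30287.5 MB.
= 28.21 GiB.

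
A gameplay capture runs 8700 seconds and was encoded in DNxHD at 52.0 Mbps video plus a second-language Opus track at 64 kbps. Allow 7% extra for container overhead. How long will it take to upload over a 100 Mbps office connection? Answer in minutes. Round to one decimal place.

80.8 minutes

Audio: 64 kbps = 0.064 Mbps.
Total bitrate: 52.064 Mbps.
File: 52.064 Mbps × 8700 s = 452956.8 Mb.
With 7% container overhead: ×1.07. → 484663.8 Mb.
At 100 Mbps: 484663.8 / 100 = 4846.6 s ≈ 80.8 minutes.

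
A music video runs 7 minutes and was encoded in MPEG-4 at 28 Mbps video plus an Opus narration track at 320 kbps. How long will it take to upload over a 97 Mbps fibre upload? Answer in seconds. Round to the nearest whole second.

123 seconds

7 min = 420 s
Audio: 320 kbps = 0.320 Mbps.
Total bitrate: 28.320 Mbps.
File: 28.320 Mbps × 420 s = 11894.4 Mb.
At 97 Mbps: 11894.4 / 97 = 122.6 s ≈ 123 seconds.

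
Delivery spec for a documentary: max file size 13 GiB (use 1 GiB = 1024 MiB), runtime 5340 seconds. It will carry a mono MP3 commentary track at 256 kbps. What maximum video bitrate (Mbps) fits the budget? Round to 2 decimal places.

20.66 Mbps

Budget: 13 GiB = 111669.1 Mb.
Total bitrate budget: 111669.1 Mb / 5340 s = 20.912 Mbps.
Audio: 256 kbps = 0.256 Mbps.
Video: 20.912 − 0.256 = 20.656 Mbps.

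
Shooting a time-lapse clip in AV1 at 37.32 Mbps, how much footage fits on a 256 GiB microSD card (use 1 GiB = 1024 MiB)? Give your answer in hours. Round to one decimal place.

16.4 hours

Capacity: 256 GiB = 2,199,023 Mb.
Recording time: 2,199,023 / 37.320 = 58,923 s ≈ 16.4 hours.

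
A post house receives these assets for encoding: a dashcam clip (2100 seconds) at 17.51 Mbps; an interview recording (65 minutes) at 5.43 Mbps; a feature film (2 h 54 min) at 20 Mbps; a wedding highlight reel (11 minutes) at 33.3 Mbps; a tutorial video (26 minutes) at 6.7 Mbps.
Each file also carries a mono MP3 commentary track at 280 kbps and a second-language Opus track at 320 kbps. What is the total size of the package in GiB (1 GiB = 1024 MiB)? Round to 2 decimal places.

Audio total: 280 + 320 = 600 kbps = 0.600 Mbps.
dashcam clip: 18.110 Mbps × 2100 s = 38031.0 Mb
interview recording: 6.030 Mbps × 3900 s = 23517.0 Mb
feature film: 20.600 Mbps × 10440 s = 215064.0 Mb
wedding highlight reel: 33.900 Mbps × 660 s = 22374.0 Mb
tutorial video: 7.300 Mbps × 1560 s = 11388.0 Mb
Total: 310374.0 Mb = 38796.8 MB.
= 36.13 GiB.

36.13 GiB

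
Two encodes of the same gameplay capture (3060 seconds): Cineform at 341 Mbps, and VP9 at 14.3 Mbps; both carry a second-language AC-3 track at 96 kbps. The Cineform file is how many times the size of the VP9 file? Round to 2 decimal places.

Audio: 96 kbps = 0.096 Mbps.
Cineform: 341.096 Mbps × 3060 s = 1043753.8 Mb = 121.509 GiB.
VP9: 14.396 Mbps × 3060 s = 44051.8 Mb = 5.128 GiB.
Ratio: 121.509 / 5.128 = 23.694.

23.69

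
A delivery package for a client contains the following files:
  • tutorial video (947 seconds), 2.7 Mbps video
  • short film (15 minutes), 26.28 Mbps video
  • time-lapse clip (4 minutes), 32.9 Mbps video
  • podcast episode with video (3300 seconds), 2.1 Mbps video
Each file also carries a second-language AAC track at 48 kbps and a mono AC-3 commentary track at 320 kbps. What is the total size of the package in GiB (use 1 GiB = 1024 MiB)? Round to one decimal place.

5.0 GiB

Audio total: 48 + 320 = 368 kbps = 0.368 Mbps.
tutorial video: 3.068 Mbps × 947 s = 2905.4 Mb
short film: 26.648 Mbps × 900 s = 23983.2 Mb
time-lapse clip: 33.268 Mbps × 240 s = 7984.3 Mb
podcast episode with video: 2.468 Mbps × 3300 s = 8144.4 Mb
Total: 43017.3 Mb = 5377.2 MB.
= 5.008 GiB.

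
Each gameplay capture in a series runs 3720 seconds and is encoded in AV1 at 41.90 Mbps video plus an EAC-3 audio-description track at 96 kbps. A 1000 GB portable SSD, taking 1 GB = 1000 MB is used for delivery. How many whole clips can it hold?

51

Audio: 96 kbps = 0.096 Mbps.
Total bitrate: 41.996 Mbps.
Per item: 41.996 Mbps × 3720 s = 156,225 Mb = 19,528 MB.
Capacity: 1000 GB = 8,000,000 Mb; 51.21 items → 51 complete.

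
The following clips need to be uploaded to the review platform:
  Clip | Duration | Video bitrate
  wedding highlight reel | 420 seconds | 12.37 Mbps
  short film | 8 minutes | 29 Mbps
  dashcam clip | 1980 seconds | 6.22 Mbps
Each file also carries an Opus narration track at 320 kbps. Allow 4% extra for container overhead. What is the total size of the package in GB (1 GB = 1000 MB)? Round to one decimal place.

Audio: 320 kbps = 0.320 Mbps.
wedding highlight reel: 12.690 Mbps × 420 s × 1.04 = 5543.0 Mb
short film: 29.320 Mbps × 480 s × 1.04 = 14636.5 Mb
dashcam clip: 6.540 Mbps × 1980 s × 1.04 = 13467.2 Mb
Total: 33646.7 Mb = 4205.8 MB.
= 4.206 GB.

4.2 GB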